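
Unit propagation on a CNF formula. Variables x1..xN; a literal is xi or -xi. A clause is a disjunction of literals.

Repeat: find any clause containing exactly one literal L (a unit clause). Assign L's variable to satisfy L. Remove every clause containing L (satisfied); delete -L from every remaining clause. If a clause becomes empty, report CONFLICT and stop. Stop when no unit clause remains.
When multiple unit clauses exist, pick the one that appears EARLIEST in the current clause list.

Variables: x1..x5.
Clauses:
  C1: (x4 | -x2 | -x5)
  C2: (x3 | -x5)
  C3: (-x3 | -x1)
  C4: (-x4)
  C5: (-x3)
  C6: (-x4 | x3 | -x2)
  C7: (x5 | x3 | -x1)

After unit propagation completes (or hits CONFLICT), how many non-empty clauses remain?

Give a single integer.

unit clause [-4] forces x4=F; simplify:
  drop 4 from [4, -2, -5] -> [-2, -5]
  satisfied 2 clause(s); 5 remain; assigned so far: [4]
unit clause [-3] forces x3=F; simplify:
  drop 3 from [3, -5] -> [-5]
  drop 3 from [5, 3, -1] -> [5, -1]
  satisfied 2 clause(s); 3 remain; assigned so far: [3, 4]
unit clause [-5] forces x5=F; simplify:
  drop 5 from [5, -1] -> [-1]
  satisfied 2 clause(s); 1 remain; assigned so far: [3, 4, 5]
unit clause [-1] forces x1=F; simplify:
  satisfied 1 clause(s); 0 remain; assigned so far: [1, 3, 4, 5]

Answer: 0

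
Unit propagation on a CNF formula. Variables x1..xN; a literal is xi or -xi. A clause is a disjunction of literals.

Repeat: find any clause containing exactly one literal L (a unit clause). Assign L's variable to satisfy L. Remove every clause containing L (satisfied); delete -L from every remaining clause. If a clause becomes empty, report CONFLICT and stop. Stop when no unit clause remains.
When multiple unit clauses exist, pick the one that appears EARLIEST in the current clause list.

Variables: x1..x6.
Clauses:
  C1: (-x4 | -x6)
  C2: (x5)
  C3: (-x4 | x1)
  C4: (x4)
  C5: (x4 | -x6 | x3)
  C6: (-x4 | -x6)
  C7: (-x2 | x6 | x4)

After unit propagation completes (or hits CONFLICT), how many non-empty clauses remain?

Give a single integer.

Answer: 0

Derivation:
unit clause [5] forces x5=T; simplify:
  satisfied 1 clause(s); 6 remain; assigned so far: [5]
unit clause [4] forces x4=T; simplify:
  drop -4 from [-4, -6] -> [-6]
  drop -4 from [-4, 1] -> [1]
  drop -4 from [-4, -6] -> [-6]
  satisfied 3 clause(s); 3 remain; assigned so far: [4, 5]
unit clause [-6] forces x6=F; simplify:
  satisfied 2 clause(s); 1 remain; assigned so far: [4, 5, 6]
unit clause [1] forces x1=T; simplify:
  satisfied 1 clause(s); 0 remain; assigned so far: [1, 4, 5, 6]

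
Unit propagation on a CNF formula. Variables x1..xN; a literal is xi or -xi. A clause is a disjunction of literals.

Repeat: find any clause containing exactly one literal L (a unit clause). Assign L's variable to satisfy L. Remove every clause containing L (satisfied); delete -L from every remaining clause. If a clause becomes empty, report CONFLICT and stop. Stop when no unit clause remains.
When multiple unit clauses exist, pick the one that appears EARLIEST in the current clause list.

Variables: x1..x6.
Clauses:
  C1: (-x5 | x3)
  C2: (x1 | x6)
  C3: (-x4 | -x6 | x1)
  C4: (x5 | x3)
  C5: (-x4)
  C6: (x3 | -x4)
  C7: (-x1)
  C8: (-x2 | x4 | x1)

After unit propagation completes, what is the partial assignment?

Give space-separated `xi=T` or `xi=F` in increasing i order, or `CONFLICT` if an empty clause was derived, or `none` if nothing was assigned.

Answer: x1=F x2=F x4=F x6=T

Derivation:
unit clause [-4] forces x4=F; simplify:
  drop 4 from [-2, 4, 1] -> [-2, 1]
  satisfied 3 clause(s); 5 remain; assigned so far: [4]
unit clause [-1] forces x1=F; simplify:
  drop 1 from [1, 6] -> [6]
  drop 1 from [-2, 1] -> [-2]
  satisfied 1 clause(s); 4 remain; assigned so far: [1, 4]
unit clause [6] forces x6=T; simplify:
  satisfied 1 clause(s); 3 remain; assigned so far: [1, 4, 6]
unit clause [-2] forces x2=F; simplify:
  satisfied 1 clause(s); 2 remain; assigned so far: [1, 2, 4, 6]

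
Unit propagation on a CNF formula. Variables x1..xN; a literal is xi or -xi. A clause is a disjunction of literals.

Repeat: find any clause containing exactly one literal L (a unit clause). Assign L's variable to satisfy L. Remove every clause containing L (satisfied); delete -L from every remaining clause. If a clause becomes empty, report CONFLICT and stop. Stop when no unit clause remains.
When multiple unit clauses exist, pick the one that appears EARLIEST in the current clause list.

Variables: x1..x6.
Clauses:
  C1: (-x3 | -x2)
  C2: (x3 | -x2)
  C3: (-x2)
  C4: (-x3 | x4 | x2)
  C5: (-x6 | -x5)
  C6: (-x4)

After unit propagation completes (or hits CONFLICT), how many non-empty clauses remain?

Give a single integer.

Answer: 1

Derivation:
unit clause [-2] forces x2=F; simplify:
  drop 2 from [-3, 4, 2] -> [-3, 4]
  satisfied 3 clause(s); 3 remain; assigned so far: [2]
unit clause [-4] forces x4=F; simplify:
  drop 4 from [-3, 4] -> [-3]
  satisfied 1 clause(s); 2 remain; assigned so far: [2, 4]
unit clause [-3] forces x3=F; simplify:
  satisfied 1 clause(s); 1 remain; assigned so far: [2, 3, 4]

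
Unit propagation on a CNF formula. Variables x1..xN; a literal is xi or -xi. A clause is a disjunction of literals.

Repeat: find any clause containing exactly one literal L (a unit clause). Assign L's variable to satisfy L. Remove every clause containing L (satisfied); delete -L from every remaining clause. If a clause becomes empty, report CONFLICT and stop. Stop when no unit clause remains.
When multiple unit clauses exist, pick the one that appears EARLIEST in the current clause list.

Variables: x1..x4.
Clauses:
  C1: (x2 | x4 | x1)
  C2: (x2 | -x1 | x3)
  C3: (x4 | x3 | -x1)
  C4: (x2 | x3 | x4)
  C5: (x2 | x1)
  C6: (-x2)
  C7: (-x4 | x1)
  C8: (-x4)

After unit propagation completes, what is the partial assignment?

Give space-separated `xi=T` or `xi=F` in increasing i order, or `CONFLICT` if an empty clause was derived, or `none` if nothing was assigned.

unit clause [-2] forces x2=F; simplify:
  drop 2 from [2, 4, 1] -> [4, 1]
  drop 2 from [2, -1, 3] -> [-1, 3]
  drop 2 from [2, 3, 4] -> [3, 4]
  drop 2 from [2, 1] -> [1]
  satisfied 1 clause(s); 7 remain; assigned so far: [2]
unit clause [1] forces x1=T; simplify:
  drop -1 from [-1, 3] -> [3]
  drop -1 from [4, 3, -1] -> [4, 3]
  satisfied 3 clause(s); 4 remain; assigned so far: [1, 2]
unit clause [3] forces x3=T; simplify:
  satisfied 3 clause(s); 1 remain; assigned so far: [1, 2, 3]
unit clause [-4] forces x4=F; simplify:
  satisfied 1 clause(s); 0 remain; assigned so far: [1, 2, 3, 4]

Answer: x1=T x2=F x3=T x4=F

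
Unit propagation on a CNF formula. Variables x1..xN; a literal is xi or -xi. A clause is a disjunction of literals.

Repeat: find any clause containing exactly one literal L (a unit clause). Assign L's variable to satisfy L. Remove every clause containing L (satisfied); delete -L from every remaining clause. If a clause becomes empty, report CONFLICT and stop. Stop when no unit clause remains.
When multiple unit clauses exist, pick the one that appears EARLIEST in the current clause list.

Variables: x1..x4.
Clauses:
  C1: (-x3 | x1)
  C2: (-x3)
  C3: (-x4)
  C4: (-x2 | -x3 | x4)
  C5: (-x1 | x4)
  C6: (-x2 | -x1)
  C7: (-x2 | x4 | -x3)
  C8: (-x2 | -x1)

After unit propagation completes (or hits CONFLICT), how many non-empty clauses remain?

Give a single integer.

unit clause [-3] forces x3=F; simplify:
  satisfied 4 clause(s); 4 remain; assigned so far: [3]
unit clause [-4] forces x4=F; simplify:
  drop 4 from [-1, 4] -> [-1]
  satisfied 1 clause(s); 3 remain; assigned so far: [3, 4]
unit clause [-1] forces x1=F; simplify:
  satisfied 3 clause(s); 0 remain; assigned so far: [1, 3, 4]

Answer: 0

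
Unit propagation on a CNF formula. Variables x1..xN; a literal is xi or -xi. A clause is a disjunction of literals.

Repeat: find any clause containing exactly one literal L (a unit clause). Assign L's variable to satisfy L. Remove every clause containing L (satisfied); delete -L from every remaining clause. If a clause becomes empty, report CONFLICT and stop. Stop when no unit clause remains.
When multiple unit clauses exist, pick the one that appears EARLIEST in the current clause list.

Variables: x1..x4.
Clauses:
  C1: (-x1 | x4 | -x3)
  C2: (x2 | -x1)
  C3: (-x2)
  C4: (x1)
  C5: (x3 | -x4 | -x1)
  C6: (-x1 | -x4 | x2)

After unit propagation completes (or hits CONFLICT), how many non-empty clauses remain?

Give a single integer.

Answer: 0

Derivation:
unit clause [-2] forces x2=F; simplify:
  drop 2 from [2, -1] -> [-1]
  drop 2 from [-1, -4, 2] -> [-1, -4]
  satisfied 1 clause(s); 5 remain; assigned so far: [2]
unit clause [-1] forces x1=F; simplify:
  drop 1 from [1] -> [] (empty!)
  satisfied 4 clause(s); 1 remain; assigned so far: [1, 2]
CONFLICT (empty clause)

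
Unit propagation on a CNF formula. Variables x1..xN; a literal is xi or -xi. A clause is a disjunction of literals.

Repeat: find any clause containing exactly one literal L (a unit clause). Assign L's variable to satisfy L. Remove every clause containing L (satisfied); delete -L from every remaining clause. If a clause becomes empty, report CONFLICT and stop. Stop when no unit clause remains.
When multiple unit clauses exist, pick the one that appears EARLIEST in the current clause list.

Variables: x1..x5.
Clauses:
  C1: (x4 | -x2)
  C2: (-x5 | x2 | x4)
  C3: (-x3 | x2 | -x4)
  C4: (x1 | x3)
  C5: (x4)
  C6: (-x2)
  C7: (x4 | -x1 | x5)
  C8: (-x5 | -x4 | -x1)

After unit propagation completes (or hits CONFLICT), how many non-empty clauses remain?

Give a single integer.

unit clause [4] forces x4=T; simplify:
  drop -4 from [-3, 2, -4] -> [-3, 2]
  drop -4 from [-5, -4, -1] -> [-5, -1]
  satisfied 4 clause(s); 4 remain; assigned so far: [4]
unit clause [-2] forces x2=F; simplify:
  drop 2 from [-3, 2] -> [-3]
  satisfied 1 clause(s); 3 remain; assigned so far: [2, 4]
unit clause [-3] forces x3=F; simplify:
  drop 3 from [1, 3] -> [1]
  satisfied 1 clause(s); 2 remain; assigned so far: [2, 3, 4]
unit clause [1] forces x1=T; simplify:
  drop -1 from [-5, -1] -> [-5]
  satisfied 1 clause(s); 1 remain; assigned so far: [1, 2, 3, 4]
unit clause [-5] forces x5=F; simplify:
  satisfied 1 clause(s); 0 remain; assigned so far: [1, 2, 3, 4, 5]

Answer: 0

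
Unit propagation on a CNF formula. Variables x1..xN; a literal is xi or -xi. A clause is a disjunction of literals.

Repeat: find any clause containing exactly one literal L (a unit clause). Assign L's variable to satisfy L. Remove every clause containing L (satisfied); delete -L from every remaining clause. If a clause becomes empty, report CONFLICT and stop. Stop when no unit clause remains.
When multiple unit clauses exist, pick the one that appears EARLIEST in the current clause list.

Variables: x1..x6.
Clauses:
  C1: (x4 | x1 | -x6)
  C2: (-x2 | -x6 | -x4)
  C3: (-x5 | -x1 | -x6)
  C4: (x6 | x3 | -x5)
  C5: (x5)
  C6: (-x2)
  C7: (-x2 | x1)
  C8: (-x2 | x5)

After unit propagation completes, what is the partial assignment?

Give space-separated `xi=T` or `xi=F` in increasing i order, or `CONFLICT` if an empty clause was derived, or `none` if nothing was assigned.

Answer: x2=F x5=T

Derivation:
unit clause [5] forces x5=T; simplify:
  drop -5 from [-5, -1, -6] -> [-1, -6]
  drop -5 from [6, 3, -5] -> [6, 3]
  satisfied 2 clause(s); 6 remain; assigned so far: [5]
unit clause [-2] forces x2=F; simplify:
  satisfied 3 clause(s); 3 remain; assigned so far: [2, 5]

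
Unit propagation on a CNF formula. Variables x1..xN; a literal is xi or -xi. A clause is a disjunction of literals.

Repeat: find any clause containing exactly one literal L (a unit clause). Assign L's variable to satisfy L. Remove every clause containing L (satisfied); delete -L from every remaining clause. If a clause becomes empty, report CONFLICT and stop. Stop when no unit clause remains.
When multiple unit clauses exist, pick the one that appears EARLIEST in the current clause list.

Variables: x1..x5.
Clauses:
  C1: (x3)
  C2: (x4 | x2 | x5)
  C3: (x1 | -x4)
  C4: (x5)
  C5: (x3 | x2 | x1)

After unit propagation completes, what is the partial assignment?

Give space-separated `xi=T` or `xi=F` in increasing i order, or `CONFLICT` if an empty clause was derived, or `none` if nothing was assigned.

Answer: x3=T x5=T

Derivation:
unit clause [3] forces x3=T; simplify:
  satisfied 2 clause(s); 3 remain; assigned so far: [3]
unit clause [5] forces x5=T; simplify:
  satisfied 2 clause(s); 1 remain; assigned so far: [3, 5]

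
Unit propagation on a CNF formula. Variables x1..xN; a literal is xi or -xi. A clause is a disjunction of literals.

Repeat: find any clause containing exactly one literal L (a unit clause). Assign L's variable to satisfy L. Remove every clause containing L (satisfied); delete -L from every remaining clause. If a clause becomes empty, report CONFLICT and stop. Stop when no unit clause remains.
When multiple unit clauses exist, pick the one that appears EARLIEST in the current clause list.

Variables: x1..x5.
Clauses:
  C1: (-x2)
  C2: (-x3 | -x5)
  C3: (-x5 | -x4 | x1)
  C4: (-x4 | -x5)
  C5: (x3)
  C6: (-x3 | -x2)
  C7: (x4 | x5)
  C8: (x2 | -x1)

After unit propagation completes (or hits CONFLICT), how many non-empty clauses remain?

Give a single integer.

Answer: 0

Derivation:
unit clause [-2] forces x2=F; simplify:
  drop 2 from [2, -1] -> [-1]
  satisfied 2 clause(s); 6 remain; assigned so far: [2]
unit clause [3] forces x3=T; simplify:
  drop -3 from [-3, -5] -> [-5]
  satisfied 1 clause(s); 5 remain; assigned so far: [2, 3]
unit clause [-5] forces x5=F; simplify:
  drop 5 from [4, 5] -> [4]
  satisfied 3 clause(s); 2 remain; assigned so far: [2, 3, 5]
unit clause [4] forces x4=T; simplify:
  satisfied 1 clause(s); 1 remain; assigned so far: [2, 3, 4, 5]
unit clause [-1] forces x1=F; simplify:
  satisfied 1 clause(s); 0 remain; assigned so far: [1, 2, 3, 4, 5]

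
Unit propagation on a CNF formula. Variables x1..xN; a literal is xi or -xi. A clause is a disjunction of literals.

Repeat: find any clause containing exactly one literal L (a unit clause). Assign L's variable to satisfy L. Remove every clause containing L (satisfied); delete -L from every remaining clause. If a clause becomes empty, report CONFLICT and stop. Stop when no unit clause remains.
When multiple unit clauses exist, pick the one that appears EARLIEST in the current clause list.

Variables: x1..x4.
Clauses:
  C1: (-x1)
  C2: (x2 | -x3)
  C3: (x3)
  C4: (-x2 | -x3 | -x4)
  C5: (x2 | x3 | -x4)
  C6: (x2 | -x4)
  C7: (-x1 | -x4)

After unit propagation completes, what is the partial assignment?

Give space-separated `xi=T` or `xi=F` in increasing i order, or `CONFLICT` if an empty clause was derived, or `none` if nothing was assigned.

Answer: x1=F x2=T x3=T x4=F

Derivation:
unit clause [-1] forces x1=F; simplify:
  satisfied 2 clause(s); 5 remain; assigned so far: [1]
unit clause [3] forces x3=T; simplify:
  drop -3 from [2, -3] -> [2]
  drop -3 from [-2, -3, -4] -> [-2, -4]
  satisfied 2 clause(s); 3 remain; assigned so far: [1, 3]
unit clause [2] forces x2=T; simplify:
  drop -2 from [-2, -4] -> [-4]
  satisfied 2 clause(s); 1 remain; assigned so far: [1, 2, 3]
unit clause [-4] forces x4=F; simplify:
  satisfied 1 clause(s); 0 remain; assigned so far: [1, 2, 3, 4]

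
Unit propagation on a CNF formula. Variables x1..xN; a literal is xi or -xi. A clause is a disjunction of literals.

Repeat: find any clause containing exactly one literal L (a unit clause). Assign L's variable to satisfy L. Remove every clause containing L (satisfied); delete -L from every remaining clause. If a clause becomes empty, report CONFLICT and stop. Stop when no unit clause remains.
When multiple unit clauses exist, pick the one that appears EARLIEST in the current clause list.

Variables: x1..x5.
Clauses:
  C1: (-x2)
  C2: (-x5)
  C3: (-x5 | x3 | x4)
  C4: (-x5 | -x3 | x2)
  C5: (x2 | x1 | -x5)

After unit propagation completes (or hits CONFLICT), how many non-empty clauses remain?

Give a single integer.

unit clause [-2] forces x2=F; simplify:
  drop 2 from [-5, -3, 2] -> [-5, -3]
  drop 2 from [2, 1, -5] -> [1, -5]
  satisfied 1 clause(s); 4 remain; assigned so far: [2]
unit clause [-5] forces x5=F; simplify:
  satisfied 4 clause(s); 0 remain; assigned so far: [2, 5]

Answer: 0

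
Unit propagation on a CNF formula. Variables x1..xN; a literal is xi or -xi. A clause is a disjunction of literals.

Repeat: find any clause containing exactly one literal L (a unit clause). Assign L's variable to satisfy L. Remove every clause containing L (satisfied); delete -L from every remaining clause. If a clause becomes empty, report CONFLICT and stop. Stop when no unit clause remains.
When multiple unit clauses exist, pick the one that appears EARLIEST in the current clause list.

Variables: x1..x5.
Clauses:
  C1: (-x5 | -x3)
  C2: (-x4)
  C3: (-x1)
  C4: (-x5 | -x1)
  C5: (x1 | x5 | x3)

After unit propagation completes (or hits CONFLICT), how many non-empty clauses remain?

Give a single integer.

unit clause [-4] forces x4=F; simplify:
  satisfied 1 clause(s); 4 remain; assigned so far: [4]
unit clause [-1] forces x1=F; simplify:
  drop 1 from [1, 5, 3] -> [5, 3]
  satisfied 2 clause(s); 2 remain; assigned so far: [1, 4]

Answer: 2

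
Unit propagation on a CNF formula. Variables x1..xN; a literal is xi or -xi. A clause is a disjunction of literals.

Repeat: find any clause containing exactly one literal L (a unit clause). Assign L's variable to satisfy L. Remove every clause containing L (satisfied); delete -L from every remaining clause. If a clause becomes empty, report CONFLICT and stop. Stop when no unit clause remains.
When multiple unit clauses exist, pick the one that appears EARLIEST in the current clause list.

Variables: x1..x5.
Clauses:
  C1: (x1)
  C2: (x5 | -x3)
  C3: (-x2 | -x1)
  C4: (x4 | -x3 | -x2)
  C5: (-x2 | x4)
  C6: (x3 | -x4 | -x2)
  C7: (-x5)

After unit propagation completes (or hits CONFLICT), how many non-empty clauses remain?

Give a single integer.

unit clause [1] forces x1=T; simplify:
  drop -1 from [-2, -1] -> [-2]
  satisfied 1 clause(s); 6 remain; assigned so far: [1]
unit clause [-2] forces x2=F; simplify:
  satisfied 4 clause(s); 2 remain; assigned so far: [1, 2]
unit clause [-5] forces x5=F; simplify:
  drop 5 from [5, -3] -> [-3]
  satisfied 1 clause(s); 1 remain; assigned so far: [1, 2, 5]
unit clause [-3] forces x3=F; simplify:
  satisfied 1 clause(s); 0 remain; assigned so far: [1, 2, 3, 5]

Answer: 0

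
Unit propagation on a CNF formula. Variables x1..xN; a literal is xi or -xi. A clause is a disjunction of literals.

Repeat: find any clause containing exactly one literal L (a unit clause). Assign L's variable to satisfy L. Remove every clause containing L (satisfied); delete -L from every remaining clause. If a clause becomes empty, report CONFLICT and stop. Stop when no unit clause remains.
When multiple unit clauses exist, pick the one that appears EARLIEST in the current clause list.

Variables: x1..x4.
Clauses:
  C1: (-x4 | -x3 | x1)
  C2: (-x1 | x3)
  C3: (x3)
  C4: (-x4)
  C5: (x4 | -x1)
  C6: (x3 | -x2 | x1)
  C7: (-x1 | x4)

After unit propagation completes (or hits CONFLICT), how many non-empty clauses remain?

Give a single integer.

Answer: 0

Derivation:
unit clause [3] forces x3=T; simplify:
  drop -3 from [-4, -3, 1] -> [-4, 1]
  satisfied 3 clause(s); 4 remain; assigned so far: [3]
unit clause [-4] forces x4=F; simplify:
  drop 4 from [4, -1] -> [-1]
  drop 4 from [-1, 4] -> [-1]
  satisfied 2 clause(s); 2 remain; assigned so far: [3, 4]
unit clause [-1] forces x1=F; simplify:
  satisfied 2 clause(s); 0 remain; assigned so far: [1, 3, 4]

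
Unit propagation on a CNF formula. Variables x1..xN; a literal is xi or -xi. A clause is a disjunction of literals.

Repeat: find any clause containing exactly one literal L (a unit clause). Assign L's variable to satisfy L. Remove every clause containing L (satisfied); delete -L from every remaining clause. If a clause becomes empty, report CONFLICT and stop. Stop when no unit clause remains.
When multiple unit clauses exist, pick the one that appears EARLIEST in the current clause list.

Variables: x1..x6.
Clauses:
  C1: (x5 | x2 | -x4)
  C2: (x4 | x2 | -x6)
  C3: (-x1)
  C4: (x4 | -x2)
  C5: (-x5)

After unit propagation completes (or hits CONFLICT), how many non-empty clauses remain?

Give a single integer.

unit clause [-1] forces x1=F; simplify:
  satisfied 1 clause(s); 4 remain; assigned so far: [1]
unit clause [-5] forces x5=F; simplify:
  drop 5 from [5, 2, -4] -> [2, -4]
  satisfied 1 clause(s); 3 remain; assigned so far: [1, 5]

Answer: 3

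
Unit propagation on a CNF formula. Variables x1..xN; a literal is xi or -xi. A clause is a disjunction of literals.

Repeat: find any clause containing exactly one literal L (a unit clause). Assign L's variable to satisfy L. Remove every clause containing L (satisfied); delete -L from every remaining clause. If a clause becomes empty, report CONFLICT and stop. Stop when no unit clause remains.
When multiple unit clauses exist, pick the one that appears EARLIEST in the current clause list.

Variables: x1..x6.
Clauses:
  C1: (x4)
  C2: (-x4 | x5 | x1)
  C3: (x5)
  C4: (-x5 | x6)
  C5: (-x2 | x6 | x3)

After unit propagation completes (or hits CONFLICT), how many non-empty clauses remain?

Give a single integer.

unit clause [4] forces x4=T; simplify:
  drop -4 from [-4, 5, 1] -> [5, 1]
  satisfied 1 clause(s); 4 remain; assigned so far: [4]
unit clause [5] forces x5=T; simplify:
  drop -5 from [-5, 6] -> [6]
  satisfied 2 clause(s); 2 remain; assigned so far: [4, 5]
unit clause [6] forces x6=T; simplify:
  satisfied 2 clause(s); 0 remain; assigned so far: [4, 5, 6]

Answer: 0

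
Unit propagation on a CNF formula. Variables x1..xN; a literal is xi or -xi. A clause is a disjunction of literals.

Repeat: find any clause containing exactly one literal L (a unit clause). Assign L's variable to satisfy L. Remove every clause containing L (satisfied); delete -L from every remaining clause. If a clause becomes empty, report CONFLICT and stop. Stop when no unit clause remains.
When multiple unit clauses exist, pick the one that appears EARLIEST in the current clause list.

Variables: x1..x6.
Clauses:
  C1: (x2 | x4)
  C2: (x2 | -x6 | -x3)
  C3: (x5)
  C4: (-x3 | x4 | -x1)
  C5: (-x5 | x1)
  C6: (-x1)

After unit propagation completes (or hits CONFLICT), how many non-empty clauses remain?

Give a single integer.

unit clause [5] forces x5=T; simplify:
  drop -5 from [-5, 1] -> [1]
  satisfied 1 clause(s); 5 remain; assigned so far: [5]
unit clause [1] forces x1=T; simplify:
  drop -1 from [-3, 4, -1] -> [-3, 4]
  drop -1 from [-1] -> [] (empty!)
  satisfied 1 clause(s); 4 remain; assigned so far: [1, 5]
CONFLICT (empty clause)

Answer: 3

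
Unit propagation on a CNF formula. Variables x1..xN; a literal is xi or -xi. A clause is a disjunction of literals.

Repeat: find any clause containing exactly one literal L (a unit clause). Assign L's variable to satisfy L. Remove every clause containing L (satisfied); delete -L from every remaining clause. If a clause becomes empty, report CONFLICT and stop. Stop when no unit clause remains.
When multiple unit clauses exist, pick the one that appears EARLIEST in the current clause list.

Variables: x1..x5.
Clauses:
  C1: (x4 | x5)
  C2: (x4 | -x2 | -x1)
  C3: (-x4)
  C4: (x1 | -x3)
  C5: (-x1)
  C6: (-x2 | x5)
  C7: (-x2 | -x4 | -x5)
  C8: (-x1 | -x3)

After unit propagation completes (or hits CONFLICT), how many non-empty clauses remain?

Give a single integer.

Answer: 0

Derivation:
unit clause [-4] forces x4=F; simplify:
  drop 4 from [4, 5] -> [5]
  drop 4 from [4, -2, -1] -> [-2, -1]
  satisfied 2 clause(s); 6 remain; assigned so far: [4]
unit clause [5] forces x5=T; simplify:
  satisfied 2 clause(s); 4 remain; assigned so far: [4, 5]
unit clause [-1] forces x1=F; simplify:
  drop 1 from [1, -3] -> [-3]
  satisfied 3 clause(s); 1 remain; assigned so far: [1, 4, 5]
unit clause [-3] forces x3=F; simplify:
  satisfied 1 clause(s); 0 remain; assigned so far: [1, 3, 4, 5]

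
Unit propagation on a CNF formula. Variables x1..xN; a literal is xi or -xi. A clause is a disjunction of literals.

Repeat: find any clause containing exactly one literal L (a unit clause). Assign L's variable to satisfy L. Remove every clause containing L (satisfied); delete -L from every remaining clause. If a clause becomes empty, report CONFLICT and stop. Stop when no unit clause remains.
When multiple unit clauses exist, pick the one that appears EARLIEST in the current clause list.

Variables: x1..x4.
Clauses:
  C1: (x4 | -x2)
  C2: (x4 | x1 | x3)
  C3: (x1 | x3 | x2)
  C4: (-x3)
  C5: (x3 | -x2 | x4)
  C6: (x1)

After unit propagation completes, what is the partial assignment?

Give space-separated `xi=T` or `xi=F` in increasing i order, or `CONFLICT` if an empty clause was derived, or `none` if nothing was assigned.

Answer: x1=T x3=F

Derivation:
unit clause [-3] forces x3=F; simplify:
  drop 3 from [4, 1, 3] -> [4, 1]
  drop 3 from [1, 3, 2] -> [1, 2]
  drop 3 from [3, -2, 4] -> [-2, 4]
  satisfied 1 clause(s); 5 remain; assigned so far: [3]
unit clause [1] forces x1=T; simplify:
  satisfied 3 clause(s); 2 remain; assigned so far: [1, 3]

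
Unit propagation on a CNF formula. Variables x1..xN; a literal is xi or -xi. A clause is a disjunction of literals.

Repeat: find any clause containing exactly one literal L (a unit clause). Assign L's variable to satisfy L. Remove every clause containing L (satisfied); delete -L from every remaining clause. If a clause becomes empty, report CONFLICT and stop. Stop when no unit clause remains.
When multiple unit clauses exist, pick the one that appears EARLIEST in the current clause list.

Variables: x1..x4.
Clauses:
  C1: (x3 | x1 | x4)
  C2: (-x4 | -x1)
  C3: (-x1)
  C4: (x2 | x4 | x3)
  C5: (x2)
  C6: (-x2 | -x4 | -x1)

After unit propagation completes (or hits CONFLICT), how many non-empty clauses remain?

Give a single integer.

unit clause [-1] forces x1=F; simplify:
  drop 1 from [3, 1, 4] -> [3, 4]
  satisfied 3 clause(s); 3 remain; assigned so far: [1]
unit clause [2] forces x2=T; simplify:
  satisfied 2 clause(s); 1 remain; assigned so far: [1, 2]

Answer: 1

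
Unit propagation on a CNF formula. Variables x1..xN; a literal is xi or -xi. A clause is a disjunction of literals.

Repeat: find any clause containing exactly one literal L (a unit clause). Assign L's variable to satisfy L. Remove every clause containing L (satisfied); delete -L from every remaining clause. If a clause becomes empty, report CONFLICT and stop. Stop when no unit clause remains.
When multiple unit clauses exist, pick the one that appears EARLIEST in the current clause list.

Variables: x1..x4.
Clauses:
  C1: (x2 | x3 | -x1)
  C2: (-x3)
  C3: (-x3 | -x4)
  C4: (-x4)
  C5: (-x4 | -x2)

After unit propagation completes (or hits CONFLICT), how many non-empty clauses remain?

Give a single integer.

unit clause [-3] forces x3=F; simplify:
  drop 3 from [2, 3, -1] -> [2, -1]
  satisfied 2 clause(s); 3 remain; assigned so far: [3]
unit clause [-4] forces x4=F; simplify:
  satisfied 2 clause(s); 1 remain; assigned so far: [3, 4]

Answer: 1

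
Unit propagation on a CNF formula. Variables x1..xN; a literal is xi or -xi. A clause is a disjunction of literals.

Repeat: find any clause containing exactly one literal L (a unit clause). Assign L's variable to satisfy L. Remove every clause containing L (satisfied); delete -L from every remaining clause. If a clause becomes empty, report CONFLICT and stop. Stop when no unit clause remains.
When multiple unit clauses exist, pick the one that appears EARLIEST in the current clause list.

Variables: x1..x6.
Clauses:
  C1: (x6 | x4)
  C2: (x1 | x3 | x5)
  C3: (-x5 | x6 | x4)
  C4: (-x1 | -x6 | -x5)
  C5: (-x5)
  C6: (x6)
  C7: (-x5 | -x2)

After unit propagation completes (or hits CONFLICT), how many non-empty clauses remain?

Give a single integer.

unit clause [-5] forces x5=F; simplify:
  drop 5 from [1, 3, 5] -> [1, 3]
  satisfied 4 clause(s); 3 remain; assigned so far: [5]
unit clause [6] forces x6=T; simplify:
  satisfied 2 clause(s); 1 remain; assigned so far: [5, 6]

Answer: 1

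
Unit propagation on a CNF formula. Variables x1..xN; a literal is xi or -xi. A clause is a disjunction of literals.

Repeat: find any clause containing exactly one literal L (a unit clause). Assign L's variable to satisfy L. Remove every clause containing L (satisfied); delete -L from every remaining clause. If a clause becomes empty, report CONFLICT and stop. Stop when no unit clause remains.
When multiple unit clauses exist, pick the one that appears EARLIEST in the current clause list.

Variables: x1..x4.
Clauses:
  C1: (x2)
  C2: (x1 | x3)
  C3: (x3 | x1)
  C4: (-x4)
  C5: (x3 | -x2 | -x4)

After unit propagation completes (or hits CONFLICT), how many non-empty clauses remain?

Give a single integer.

Answer: 2

Derivation:
unit clause [2] forces x2=T; simplify:
  drop -2 from [3, -2, -4] -> [3, -4]
  satisfied 1 clause(s); 4 remain; assigned so far: [2]
unit clause [-4] forces x4=F; simplify:
  satisfied 2 clause(s); 2 remain; assigned so far: [2, 4]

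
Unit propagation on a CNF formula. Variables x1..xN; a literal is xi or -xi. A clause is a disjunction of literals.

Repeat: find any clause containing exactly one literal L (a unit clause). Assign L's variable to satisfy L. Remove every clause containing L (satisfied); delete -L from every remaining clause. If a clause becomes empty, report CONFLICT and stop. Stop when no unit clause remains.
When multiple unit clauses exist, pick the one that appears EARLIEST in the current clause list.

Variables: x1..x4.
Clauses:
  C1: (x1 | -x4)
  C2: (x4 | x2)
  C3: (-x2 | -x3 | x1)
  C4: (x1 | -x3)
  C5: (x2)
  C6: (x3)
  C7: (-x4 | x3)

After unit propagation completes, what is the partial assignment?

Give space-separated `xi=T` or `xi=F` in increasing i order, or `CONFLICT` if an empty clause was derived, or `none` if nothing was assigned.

unit clause [2] forces x2=T; simplify:
  drop -2 from [-2, -3, 1] -> [-3, 1]
  satisfied 2 clause(s); 5 remain; assigned so far: [2]
unit clause [3] forces x3=T; simplify:
  drop -3 from [-3, 1] -> [1]
  drop -3 from [1, -3] -> [1]
  satisfied 2 clause(s); 3 remain; assigned so far: [2, 3]
unit clause [1] forces x1=T; simplify:
  satisfied 3 clause(s); 0 remain; assigned so far: [1, 2, 3]

Answer: x1=T x2=T x3=T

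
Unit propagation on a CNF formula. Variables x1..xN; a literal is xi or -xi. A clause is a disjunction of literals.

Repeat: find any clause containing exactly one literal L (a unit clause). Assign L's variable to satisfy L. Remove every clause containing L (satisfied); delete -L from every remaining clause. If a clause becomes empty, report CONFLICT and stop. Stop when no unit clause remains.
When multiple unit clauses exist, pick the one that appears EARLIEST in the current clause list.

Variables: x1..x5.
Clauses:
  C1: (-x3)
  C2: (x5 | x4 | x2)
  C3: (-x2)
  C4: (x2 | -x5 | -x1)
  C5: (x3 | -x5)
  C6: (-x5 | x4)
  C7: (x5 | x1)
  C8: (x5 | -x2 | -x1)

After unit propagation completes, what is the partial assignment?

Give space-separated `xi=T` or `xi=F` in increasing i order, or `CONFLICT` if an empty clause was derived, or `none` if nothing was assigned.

unit clause [-3] forces x3=F; simplify:
  drop 3 from [3, -5] -> [-5]
  satisfied 1 clause(s); 7 remain; assigned so far: [3]
unit clause [-2] forces x2=F; simplify:
  drop 2 from [5, 4, 2] -> [5, 4]
  drop 2 from [2, -5, -1] -> [-5, -1]
  satisfied 2 clause(s); 5 remain; assigned so far: [2, 3]
unit clause [-5] forces x5=F; simplify:
  drop 5 from [5, 4] -> [4]
  drop 5 from [5, 1] -> [1]
  satisfied 3 clause(s); 2 remain; assigned so far: [2, 3, 5]
unit clause [4] forces x4=T; simplify:
  satisfied 1 clause(s); 1 remain; assigned so far: [2, 3, 4, 5]
unit clause [1] forces x1=T; simplify:
  satisfied 1 clause(s); 0 remain; assigned so far: [1, 2, 3, 4, 5]

Answer: x1=T x2=F x3=F x4=T x5=F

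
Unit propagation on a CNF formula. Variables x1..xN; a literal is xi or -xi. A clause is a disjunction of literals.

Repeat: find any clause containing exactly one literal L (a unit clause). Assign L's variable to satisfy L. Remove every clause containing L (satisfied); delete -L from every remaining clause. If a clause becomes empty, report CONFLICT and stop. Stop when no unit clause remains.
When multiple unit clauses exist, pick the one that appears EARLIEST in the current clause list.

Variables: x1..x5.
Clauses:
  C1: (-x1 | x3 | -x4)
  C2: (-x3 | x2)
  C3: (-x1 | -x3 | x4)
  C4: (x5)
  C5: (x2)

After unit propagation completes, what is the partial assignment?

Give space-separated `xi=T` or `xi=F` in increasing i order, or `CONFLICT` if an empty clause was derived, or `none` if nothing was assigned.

unit clause [5] forces x5=T; simplify:
  satisfied 1 clause(s); 4 remain; assigned so far: [5]
unit clause [2] forces x2=T; simplify:
  satisfied 2 clause(s); 2 remain; assigned so far: [2, 5]

Answer: x2=T x5=T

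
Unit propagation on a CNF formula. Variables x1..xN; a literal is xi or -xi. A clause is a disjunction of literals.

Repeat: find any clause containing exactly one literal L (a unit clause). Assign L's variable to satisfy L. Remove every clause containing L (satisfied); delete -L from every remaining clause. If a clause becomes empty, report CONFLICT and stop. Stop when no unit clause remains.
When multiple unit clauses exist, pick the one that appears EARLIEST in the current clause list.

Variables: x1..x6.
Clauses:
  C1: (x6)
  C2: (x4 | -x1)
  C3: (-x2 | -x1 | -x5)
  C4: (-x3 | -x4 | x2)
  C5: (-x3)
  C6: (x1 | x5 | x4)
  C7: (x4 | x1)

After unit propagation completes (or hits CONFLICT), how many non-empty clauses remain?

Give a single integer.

unit clause [6] forces x6=T; simplify:
  satisfied 1 clause(s); 6 remain; assigned so far: [6]
unit clause [-3] forces x3=F; simplify:
  satisfied 2 clause(s); 4 remain; assigned so far: [3, 6]

Answer: 4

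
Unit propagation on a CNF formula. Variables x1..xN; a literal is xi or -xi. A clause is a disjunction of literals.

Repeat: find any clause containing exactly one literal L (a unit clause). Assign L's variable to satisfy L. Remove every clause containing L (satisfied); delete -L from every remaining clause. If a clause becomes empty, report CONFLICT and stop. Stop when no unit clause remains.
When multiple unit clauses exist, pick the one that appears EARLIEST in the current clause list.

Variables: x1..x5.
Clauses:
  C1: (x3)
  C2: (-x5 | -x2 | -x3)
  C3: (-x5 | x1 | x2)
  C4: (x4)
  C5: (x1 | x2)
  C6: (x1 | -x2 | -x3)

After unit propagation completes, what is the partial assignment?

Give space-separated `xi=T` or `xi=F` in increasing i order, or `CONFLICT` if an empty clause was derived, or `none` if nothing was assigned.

Answer: x3=T x4=T

Derivation:
unit clause [3] forces x3=T; simplify:
  drop -3 from [-5, -2, -3] -> [-5, -2]
  drop -3 from [1, -2, -3] -> [1, -2]
  satisfied 1 clause(s); 5 remain; assigned so far: [3]
unit clause [4] forces x4=T; simplify:
  satisfied 1 clause(s); 4 remain; assigned so far: [3, 4]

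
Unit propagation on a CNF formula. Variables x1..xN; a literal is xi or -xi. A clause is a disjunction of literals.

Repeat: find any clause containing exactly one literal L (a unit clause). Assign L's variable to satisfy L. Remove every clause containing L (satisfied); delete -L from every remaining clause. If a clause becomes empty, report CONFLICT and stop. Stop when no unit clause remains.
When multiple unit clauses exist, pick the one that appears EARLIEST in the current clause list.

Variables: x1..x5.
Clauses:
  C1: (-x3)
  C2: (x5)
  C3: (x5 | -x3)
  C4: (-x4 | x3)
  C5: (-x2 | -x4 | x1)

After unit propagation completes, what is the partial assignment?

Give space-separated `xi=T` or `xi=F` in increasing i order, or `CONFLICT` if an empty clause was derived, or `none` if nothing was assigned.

Answer: x3=F x4=F x5=T

Derivation:
unit clause [-3] forces x3=F; simplify:
  drop 3 from [-4, 3] -> [-4]
  satisfied 2 clause(s); 3 remain; assigned so far: [3]
unit clause [5] forces x5=T; simplify:
  satisfied 1 clause(s); 2 remain; assigned so far: [3, 5]
unit clause [-4] forces x4=F; simplify:
  satisfied 2 clause(s); 0 remain; assigned so far: [3, 4, 5]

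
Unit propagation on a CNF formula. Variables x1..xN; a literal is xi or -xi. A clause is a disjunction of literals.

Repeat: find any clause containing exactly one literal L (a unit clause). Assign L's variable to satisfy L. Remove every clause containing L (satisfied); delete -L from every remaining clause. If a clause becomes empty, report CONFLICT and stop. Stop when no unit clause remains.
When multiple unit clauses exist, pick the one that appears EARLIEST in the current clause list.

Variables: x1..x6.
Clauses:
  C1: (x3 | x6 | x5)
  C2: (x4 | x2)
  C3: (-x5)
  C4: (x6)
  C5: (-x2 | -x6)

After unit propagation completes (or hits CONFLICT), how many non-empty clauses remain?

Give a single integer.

Answer: 0

Derivation:
unit clause [-5] forces x5=F; simplify:
  drop 5 from [3, 6, 5] -> [3, 6]
  satisfied 1 clause(s); 4 remain; assigned so far: [5]
unit clause [6] forces x6=T; simplify:
  drop -6 from [-2, -6] -> [-2]
  satisfied 2 clause(s); 2 remain; assigned so far: [5, 6]
unit clause [-2] forces x2=F; simplify:
  drop 2 from [4, 2] -> [4]
  satisfied 1 clause(s); 1 remain; assigned so far: [2, 5, 6]
unit clause [4] forces x4=T; simplify:
  satisfied 1 clause(s); 0 remain; assigned so far: [2, 4, 5, 6]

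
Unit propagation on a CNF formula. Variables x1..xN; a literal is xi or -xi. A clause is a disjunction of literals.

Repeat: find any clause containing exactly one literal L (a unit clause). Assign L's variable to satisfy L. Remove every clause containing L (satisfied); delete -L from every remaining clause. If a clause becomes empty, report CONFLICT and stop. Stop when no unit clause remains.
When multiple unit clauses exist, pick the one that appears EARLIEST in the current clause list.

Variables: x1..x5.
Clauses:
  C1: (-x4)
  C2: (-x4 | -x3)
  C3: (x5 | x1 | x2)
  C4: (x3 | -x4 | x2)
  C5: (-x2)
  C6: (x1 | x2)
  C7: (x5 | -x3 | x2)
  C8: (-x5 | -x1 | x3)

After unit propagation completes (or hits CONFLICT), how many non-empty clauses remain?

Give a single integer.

unit clause [-4] forces x4=F; simplify:
  satisfied 3 clause(s); 5 remain; assigned so far: [4]
unit clause [-2] forces x2=F; simplify:
  drop 2 from [5, 1, 2] -> [5, 1]
  drop 2 from [1, 2] -> [1]
  drop 2 from [5, -3, 2] -> [5, -3]
  satisfied 1 clause(s); 4 remain; assigned so far: [2, 4]
unit clause [1] forces x1=T; simplify:
  drop -1 from [-5, -1, 3] -> [-5, 3]
  satisfied 2 clause(s); 2 remain; assigned so far: [1, 2, 4]

Answer: 2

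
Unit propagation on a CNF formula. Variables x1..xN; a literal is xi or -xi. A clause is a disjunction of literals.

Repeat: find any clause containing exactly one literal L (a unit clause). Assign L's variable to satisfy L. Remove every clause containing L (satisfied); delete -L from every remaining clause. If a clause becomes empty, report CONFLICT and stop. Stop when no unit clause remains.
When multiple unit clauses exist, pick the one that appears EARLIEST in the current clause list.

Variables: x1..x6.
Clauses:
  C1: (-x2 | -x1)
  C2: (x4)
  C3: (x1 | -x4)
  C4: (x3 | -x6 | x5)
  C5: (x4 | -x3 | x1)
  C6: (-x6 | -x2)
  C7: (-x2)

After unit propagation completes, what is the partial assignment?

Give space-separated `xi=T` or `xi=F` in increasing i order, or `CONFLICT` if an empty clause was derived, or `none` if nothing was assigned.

unit clause [4] forces x4=T; simplify:
  drop -4 from [1, -4] -> [1]
  satisfied 2 clause(s); 5 remain; assigned so far: [4]
unit clause [1] forces x1=T; simplify:
  drop -1 from [-2, -1] -> [-2]
  satisfied 1 clause(s); 4 remain; assigned so far: [1, 4]
unit clause [-2] forces x2=F; simplify:
  satisfied 3 clause(s); 1 remain; assigned so far: [1, 2, 4]

Answer: x1=T x2=F x4=T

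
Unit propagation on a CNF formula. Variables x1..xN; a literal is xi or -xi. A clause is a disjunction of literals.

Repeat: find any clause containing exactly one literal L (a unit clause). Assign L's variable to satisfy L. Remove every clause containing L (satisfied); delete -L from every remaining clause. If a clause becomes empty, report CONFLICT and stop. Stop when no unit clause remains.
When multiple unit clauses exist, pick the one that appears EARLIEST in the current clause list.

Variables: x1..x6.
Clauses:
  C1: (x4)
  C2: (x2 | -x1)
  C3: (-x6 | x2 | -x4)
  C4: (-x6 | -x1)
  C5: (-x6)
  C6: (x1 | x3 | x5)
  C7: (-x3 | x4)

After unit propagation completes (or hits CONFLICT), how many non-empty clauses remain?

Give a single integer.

unit clause [4] forces x4=T; simplify:
  drop -4 from [-6, 2, -4] -> [-6, 2]
  satisfied 2 clause(s); 5 remain; assigned so far: [4]
unit clause [-6] forces x6=F; simplify:
  satisfied 3 clause(s); 2 remain; assigned so far: [4, 6]

Answer: 2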